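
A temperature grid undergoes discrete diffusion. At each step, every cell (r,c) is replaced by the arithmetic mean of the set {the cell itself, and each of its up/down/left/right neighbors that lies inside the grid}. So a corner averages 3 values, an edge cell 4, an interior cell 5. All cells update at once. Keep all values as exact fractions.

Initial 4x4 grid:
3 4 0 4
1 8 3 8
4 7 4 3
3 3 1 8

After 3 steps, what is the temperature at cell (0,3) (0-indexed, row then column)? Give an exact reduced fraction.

Answer: 979/240

Derivation:
Step 1: cell (0,3) = 4
Step 2: cell (0,3) = 15/4
Step 3: cell (0,3) = 979/240
Full grid after step 3:
  7681/2160 13607/3600 4493/1200 979/240
  28309/7200 23719/6000 8623/2000 3387/800
  27869/7200 25523/6000 8403/2000 11033/2400
  8357/2160 13897/3600 5099/1200 3077/720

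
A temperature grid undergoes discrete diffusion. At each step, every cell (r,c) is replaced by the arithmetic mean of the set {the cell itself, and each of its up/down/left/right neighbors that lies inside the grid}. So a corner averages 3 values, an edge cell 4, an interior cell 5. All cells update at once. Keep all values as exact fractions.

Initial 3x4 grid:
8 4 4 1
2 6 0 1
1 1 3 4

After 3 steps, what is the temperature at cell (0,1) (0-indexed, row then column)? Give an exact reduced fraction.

Answer: 27499/7200

Derivation:
Step 1: cell (0,1) = 11/2
Step 2: cell (0,1) = 901/240
Step 3: cell (0,1) = 27499/7200
Full grid after step 3:
  2119/540 27499/7200 6623/2400 1751/720
  17251/4800 5979/2000 4123/1500 15199/7200
  1469/540 19949/7200 16219/7200 4933/2160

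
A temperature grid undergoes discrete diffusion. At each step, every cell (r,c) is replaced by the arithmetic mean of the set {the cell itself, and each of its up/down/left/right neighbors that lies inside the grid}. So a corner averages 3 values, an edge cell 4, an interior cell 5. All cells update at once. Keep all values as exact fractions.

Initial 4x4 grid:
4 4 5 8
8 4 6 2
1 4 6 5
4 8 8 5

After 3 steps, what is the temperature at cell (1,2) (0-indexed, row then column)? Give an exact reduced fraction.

Step 1: cell (1,2) = 23/5
Step 2: cell (1,2) = 133/25
Step 3: cell (1,2) = 1991/400
Full grid after step 3:
  5221/1080 8651/1800 3103/600 3617/720
  16477/3600 14977/3000 1991/400 12527/2400
  17233/3600 5947/1200 5453/1000 849/160
  10541/2160 38861/7200 2707/480 691/120

Answer: 1991/400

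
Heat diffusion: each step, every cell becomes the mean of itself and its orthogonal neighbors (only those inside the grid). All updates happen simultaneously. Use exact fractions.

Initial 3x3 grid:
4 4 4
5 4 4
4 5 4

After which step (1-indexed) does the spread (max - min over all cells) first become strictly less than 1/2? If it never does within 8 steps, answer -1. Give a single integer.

Step 1: max=14/3, min=4, spread=2/3
Step 2: max=353/80, min=4, spread=33/80
  -> spread < 1/2 first at step 2
Step 3: max=4757/1080, min=371/90, spread=61/216
Step 4: max=280639/64800, min=11161/2700, spread=511/2592
Step 5: max=16781933/3888000, min=150401/36000, spread=4309/31104
Step 6: max=1000503751/233280000, min=20371237/4860000, spread=36295/373248
Step 7: max=59872370597/13996800000, min=4909735831/1166400000, spread=305773/4478976
Step 8: max=3582546670159/839808000000, min=49198575497/11664000000, spread=2575951/53747712

Answer: 2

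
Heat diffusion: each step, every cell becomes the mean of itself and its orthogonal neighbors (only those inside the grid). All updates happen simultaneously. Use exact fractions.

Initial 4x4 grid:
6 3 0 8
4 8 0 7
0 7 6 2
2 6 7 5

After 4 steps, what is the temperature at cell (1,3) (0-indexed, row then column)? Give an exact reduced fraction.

Answer: 64133/14400

Derivation:
Step 1: cell (1,3) = 17/4
Step 2: cell (1,3) = 369/80
Step 3: cell (1,3) = 2063/480
Step 4: cell (1,3) = 64133/14400
Full grid after step 4:
  54469/12960 448111/108000 30389/7200 6007/1440
  904037/216000 782951/180000 86549/20000 64133/14400
  927637/216000 800029/180000 850291/180000 1014907/216000
  279547/64800 249553/54000 260743/54000 64361/12960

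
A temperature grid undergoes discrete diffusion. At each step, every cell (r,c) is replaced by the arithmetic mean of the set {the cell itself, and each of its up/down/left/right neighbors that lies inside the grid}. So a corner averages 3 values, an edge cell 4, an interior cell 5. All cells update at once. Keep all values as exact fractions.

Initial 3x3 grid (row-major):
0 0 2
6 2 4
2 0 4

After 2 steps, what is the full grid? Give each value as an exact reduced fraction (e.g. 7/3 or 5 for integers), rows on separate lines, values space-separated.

After step 1:
  2 1 2
  5/2 12/5 3
  8/3 2 8/3
After step 2:
  11/6 37/20 2
  287/120 109/50 151/60
  43/18 73/30 23/9

Answer: 11/6 37/20 2
287/120 109/50 151/60
43/18 73/30 23/9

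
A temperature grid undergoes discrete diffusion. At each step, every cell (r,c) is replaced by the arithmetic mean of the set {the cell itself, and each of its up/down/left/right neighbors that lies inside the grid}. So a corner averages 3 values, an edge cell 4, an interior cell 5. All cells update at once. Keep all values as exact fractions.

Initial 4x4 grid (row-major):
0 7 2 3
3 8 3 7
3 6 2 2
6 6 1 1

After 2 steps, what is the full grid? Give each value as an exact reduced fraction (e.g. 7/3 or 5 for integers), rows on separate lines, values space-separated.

After step 1:
  10/3 17/4 15/4 4
  7/2 27/5 22/5 15/4
  9/2 5 14/5 3
  5 19/4 5/2 4/3
After step 2:
  133/36 251/60 41/10 23/6
  251/60 451/100 201/50 303/80
  9/2 449/100 177/50 653/240
  19/4 69/16 683/240 41/18

Answer: 133/36 251/60 41/10 23/6
251/60 451/100 201/50 303/80
9/2 449/100 177/50 653/240
19/4 69/16 683/240 41/18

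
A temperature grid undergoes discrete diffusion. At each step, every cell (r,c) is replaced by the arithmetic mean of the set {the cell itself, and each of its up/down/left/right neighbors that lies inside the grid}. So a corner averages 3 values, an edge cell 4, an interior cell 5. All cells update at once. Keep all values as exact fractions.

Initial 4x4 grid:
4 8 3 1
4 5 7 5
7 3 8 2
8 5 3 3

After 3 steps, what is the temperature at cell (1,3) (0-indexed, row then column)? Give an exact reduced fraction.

Answer: 3349/800

Derivation:
Step 1: cell (1,3) = 15/4
Step 2: cell (1,3) = 337/80
Step 3: cell (1,3) = 3349/800
Full grid after step 3:
  11189/2160 36251/7200 11017/2400 379/90
  2411/450 30887/6000 479/100 3349/800
  4907/900 799/150 5537/1200 30733/7200
  3019/540 9199/1800 8377/1800 8671/2160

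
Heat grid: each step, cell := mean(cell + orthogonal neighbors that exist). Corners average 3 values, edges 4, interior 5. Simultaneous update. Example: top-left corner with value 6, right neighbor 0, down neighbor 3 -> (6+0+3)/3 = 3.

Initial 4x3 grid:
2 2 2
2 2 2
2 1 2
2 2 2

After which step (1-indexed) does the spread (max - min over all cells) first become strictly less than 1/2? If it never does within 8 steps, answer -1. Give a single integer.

Step 1: max=2, min=7/4, spread=1/4
  -> spread < 1/2 first at step 1
Step 2: max=2, min=177/100, spread=23/100
Step 3: max=787/400, min=8789/4800, spread=131/960
Step 4: max=14009/7200, min=79849/43200, spread=841/8640
Step 5: max=2786627/1440000, min=32017949/17280000, spread=56863/691200
Step 6: max=24930457/12960000, min=289505659/155520000, spread=386393/6220800
Step 7: max=9947641187/5184000000, min=116022276869/62208000000, spread=26795339/497664000
Step 8: max=594993850333/311040000000, min=6981144285871/3732480000000, spread=254051069/5971968000

Answer: 1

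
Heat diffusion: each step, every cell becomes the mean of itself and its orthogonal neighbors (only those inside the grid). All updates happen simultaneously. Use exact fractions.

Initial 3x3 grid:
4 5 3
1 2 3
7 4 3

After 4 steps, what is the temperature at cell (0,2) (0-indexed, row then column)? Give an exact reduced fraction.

Answer: 86047/25920

Derivation:
Step 1: cell (0,2) = 11/3
Step 2: cell (0,2) = 119/36
Step 3: cell (0,2) = 1421/432
Step 4: cell (0,2) = 86047/25920
Full grid after step 4:
  22283/6480 97019/28800 86047/25920
  301607/86400 246443/72000 64121/19200
  15377/4320 150391/43200 88217/25920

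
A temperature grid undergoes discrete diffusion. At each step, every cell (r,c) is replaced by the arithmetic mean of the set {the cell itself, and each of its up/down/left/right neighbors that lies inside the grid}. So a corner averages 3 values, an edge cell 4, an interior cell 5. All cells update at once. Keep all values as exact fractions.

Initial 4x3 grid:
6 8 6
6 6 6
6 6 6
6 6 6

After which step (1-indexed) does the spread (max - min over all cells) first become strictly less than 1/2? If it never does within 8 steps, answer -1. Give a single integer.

Answer: 3

Derivation:
Step 1: max=20/3, min=6, spread=2/3
Step 2: max=787/120, min=6, spread=67/120
Step 3: max=6917/1080, min=6, spread=437/1080
  -> spread < 1/2 first at step 3
Step 4: max=2749531/432000, min=3009/500, spread=29951/86400
Step 5: max=24543821/3888000, min=20408/3375, spread=206761/777600
Step 6: max=9787395571/1555200000, min=16365671/2700000, spread=14430763/62208000
Step 7: max=584979741689/93312000000, min=1313652727/216000000, spread=139854109/746496000
Step 8: max=35014791890251/5598720000000, min=118491228977/19440000000, spread=7114543559/44789760000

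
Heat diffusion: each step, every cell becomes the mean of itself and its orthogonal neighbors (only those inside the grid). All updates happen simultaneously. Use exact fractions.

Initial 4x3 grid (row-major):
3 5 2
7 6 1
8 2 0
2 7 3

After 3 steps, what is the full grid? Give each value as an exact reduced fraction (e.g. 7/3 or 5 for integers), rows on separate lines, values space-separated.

Answer: 3349/720 7267/1800 6907/2160
11671/2400 11717/3000 22963/7200
33463/7200 2037/500 21713/7200
10201/2160 9241/2400 7181/2160

Derivation:
After step 1:
  5 4 8/3
  6 21/5 9/4
  19/4 23/5 3/2
  17/3 7/2 10/3
After step 2:
  5 119/30 107/36
  399/80 421/100 637/240
  1261/240 371/100 701/240
  167/36 171/40 25/9
After step 3:
  3349/720 7267/1800 6907/2160
  11671/2400 11717/3000 22963/7200
  33463/7200 2037/500 21713/7200
  10201/2160 9241/2400 7181/2160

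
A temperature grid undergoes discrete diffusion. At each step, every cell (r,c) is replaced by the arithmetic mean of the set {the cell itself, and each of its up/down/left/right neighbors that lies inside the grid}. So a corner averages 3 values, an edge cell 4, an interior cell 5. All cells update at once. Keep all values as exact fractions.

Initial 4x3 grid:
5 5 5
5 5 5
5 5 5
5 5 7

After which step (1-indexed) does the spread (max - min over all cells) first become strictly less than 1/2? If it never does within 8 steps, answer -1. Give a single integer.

Answer: 3

Derivation:
Step 1: max=17/3, min=5, spread=2/3
Step 2: max=50/9, min=5, spread=5/9
Step 3: max=581/108, min=5, spread=41/108
  -> spread < 1/2 first at step 3
Step 4: max=69017/12960, min=5, spread=4217/12960
Step 5: max=4097149/777600, min=18079/3600, spread=38417/155520
Step 6: max=244480211/46656000, min=362597/72000, spread=1903471/9331200
Step 7: max=14597789089/2799360000, min=10915759/2160000, spread=18038617/111974400
Step 8: max=873076182851/167961600000, min=984926759/194400000, spread=883978523/6718464000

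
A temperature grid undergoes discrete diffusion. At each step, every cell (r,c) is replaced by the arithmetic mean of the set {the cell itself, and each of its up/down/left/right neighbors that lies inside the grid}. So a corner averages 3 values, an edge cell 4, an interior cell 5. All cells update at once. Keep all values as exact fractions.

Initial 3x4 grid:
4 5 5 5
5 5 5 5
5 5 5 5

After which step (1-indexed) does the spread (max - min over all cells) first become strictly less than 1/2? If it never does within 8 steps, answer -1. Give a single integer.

Answer: 1

Derivation:
Step 1: max=5, min=14/3, spread=1/3
  -> spread < 1/2 first at step 1
Step 2: max=5, min=85/18, spread=5/18
Step 3: max=5, min=1039/216, spread=41/216
Step 4: max=5, min=125383/25920, spread=4217/25920
Step 5: max=35921/7200, min=7566851/1555200, spread=38417/311040
Step 6: max=717403/144000, min=455359789/93312000, spread=1903471/18662400
Step 7: max=21484241/4320000, min=27392610911/5598720000, spread=18038617/223948800
Step 8: max=1931073241/388800000, min=1646347817149/335923200000, spread=883978523/13436928000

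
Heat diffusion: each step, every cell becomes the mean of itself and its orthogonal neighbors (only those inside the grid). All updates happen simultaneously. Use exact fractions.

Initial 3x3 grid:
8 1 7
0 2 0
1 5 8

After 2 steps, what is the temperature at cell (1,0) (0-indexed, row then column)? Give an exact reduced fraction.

Step 1: cell (1,0) = 11/4
Step 2: cell (1,0) = 187/80
Full grid after step 2:
  41/12 353/120 137/36
  187/80 171/50 257/80
  35/12 179/60 151/36

Answer: 187/80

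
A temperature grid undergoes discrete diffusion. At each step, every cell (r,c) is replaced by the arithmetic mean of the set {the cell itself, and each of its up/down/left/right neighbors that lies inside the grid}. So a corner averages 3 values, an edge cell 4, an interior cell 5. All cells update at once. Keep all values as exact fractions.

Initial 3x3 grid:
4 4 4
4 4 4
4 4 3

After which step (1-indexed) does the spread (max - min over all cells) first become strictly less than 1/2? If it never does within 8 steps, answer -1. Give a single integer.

Step 1: max=4, min=11/3, spread=1/3
  -> spread < 1/2 first at step 1
Step 2: max=4, min=67/18, spread=5/18
Step 3: max=4, min=823/216, spread=41/216
Step 4: max=1429/360, min=49709/12960, spread=347/2592
Step 5: max=14243/3600, min=3003463/777600, spread=2921/31104
Step 6: max=1702517/432000, min=180795461/46656000, spread=24611/373248
Step 7: max=38223259/9720000, min=10878717967/2799360000, spread=207329/4478976
Step 8: max=2034798401/518400000, min=653816447549/167961600000, spread=1746635/53747712

Answer: 1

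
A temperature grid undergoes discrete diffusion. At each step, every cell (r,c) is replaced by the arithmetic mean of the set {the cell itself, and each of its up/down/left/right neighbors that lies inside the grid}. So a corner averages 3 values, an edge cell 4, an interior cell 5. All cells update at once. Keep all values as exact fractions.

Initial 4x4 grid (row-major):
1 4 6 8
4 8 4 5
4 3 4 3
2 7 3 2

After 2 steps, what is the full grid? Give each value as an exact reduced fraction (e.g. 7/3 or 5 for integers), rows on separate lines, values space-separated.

Answer: 4 357/80 1319/240 101/18
151/40 121/25 239/50 607/120
511/120 101/25 43/10 437/120
34/9 1037/240 829/240 61/18

Derivation:
After step 1:
  3 19/4 11/2 19/3
  17/4 23/5 27/5 5
  13/4 26/5 17/5 7/2
  13/3 15/4 4 8/3
After step 2:
  4 357/80 1319/240 101/18
  151/40 121/25 239/50 607/120
  511/120 101/25 43/10 437/120
  34/9 1037/240 829/240 61/18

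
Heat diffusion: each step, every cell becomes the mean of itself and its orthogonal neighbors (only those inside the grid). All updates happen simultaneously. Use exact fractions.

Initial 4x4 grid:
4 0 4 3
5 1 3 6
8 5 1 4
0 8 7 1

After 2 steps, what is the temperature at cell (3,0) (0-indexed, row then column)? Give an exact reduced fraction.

Answer: 89/18

Derivation:
Step 1: cell (3,0) = 16/3
Step 2: cell (3,0) = 89/18
Full grid after step 2:
  13/4 211/80 145/48 65/18
  37/10 343/100 163/50 43/12
  71/15 209/50 377/100 15/4
  89/18 1151/240 69/16 15/4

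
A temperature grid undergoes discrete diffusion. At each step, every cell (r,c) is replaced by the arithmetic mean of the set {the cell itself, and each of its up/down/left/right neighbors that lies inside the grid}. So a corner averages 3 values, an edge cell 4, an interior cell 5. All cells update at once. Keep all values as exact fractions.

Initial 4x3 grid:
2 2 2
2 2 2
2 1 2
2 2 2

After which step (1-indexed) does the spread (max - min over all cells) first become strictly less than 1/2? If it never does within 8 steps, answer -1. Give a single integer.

Answer: 1

Derivation:
Step 1: max=2, min=7/4, spread=1/4
  -> spread < 1/2 first at step 1
Step 2: max=2, min=177/100, spread=23/100
Step 3: max=787/400, min=8789/4800, spread=131/960
Step 4: max=14009/7200, min=79849/43200, spread=841/8640
Step 5: max=2786627/1440000, min=32017949/17280000, spread=56863/691200
Step 6: max=24930457/12960000, min=289505659/155520000, spread=386393/6220800
Step 7: max=9947641187/5184000000, min=116022276869/62208000000, spread=26795339/497664000
Step 8: max=594993850333/311040000000, min=6981144285871/3732480000000, spread=254051069/5971968000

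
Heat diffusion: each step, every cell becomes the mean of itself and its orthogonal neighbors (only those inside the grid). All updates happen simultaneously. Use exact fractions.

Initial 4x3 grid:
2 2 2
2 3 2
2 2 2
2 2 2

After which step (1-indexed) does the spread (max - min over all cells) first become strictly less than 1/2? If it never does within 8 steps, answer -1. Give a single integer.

Answer: 1

Derivation:
Step 1: max=9/4, min=2, spread=1/4
  -> spread < 1/2 first at step 1
Step 2: max=223/100, min=2, spread=23/100
Step 3: max=10411/4800, min=813/400, spread=131/960
Step 4: max=92951/43200, min=14791/7200, spread=841/8640
Step 5: max=37102051/17280000, min=2973373/1440000, spread=56863/691200
Step 6: max=332574341/155520000, min=26909543/12960000, spread=386393/6220800
Step 7: max=132809723131/62208000000, min=10788358813/5184000000, spread=26795339/497664000
Step 8: max=7948775714129/3732480000000, min=649166149667/311040000000, spread=254051069/5971968000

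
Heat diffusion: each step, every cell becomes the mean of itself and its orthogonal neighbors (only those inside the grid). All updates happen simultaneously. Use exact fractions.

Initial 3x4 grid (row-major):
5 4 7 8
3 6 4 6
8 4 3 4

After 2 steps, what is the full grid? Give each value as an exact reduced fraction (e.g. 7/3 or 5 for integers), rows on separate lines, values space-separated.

After step 1:
  4 11/2 23/4 7
  11/2 21/5 26/5 11/2
  5 21/4 15/4 13/3
After step 2:
  5 389/80 469/80 73/12
  187/40 513/100 122/25 661/120
  21/4 91/20 139/30 163/36

Answer: 5 389/80 469/80 73/12
187/40 513/100 122/25 661/120
21/4 91/20 139/30 163/36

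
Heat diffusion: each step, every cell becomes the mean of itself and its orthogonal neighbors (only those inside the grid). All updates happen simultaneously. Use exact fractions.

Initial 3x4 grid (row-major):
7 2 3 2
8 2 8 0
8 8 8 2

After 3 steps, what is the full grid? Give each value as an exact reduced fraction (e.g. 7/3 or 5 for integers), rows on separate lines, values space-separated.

After step 1:
  17/3 7/2 15/4 5/3
  25/4 28/5 21/5 3
  8 13/2 13/2 10/3
After step 2:
  185/36 1111/240 787/240 101/36
  1531/240 521/100 461/100 61/20
  83/12 133/20 77/15 77/18
After step 3:
  5813/1080 32863/7200 27583/7200 6577/2160
  85121/14400 16487/3000 8513/2000 4423/1200
  4787/720 2391/400 4651/900 2243/540

Answer: 5813/1080 32863/7200 27583/7200 6577/2160
85121/14400 16487/3000 8513/2000 4423/1200
4787/720 2391/400 4651/900 2243/540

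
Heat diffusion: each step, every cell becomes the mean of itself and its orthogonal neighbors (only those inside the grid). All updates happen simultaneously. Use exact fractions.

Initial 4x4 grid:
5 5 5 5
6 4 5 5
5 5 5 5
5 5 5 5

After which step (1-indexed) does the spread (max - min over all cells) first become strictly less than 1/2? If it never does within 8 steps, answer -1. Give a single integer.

Step 1: max=16/3, min=19/4, spread=7/12
Step 2: max=247/48, min=487/100, spread=331/1200
  -> spread < 1/2 first at step 2
Step 3: max=547/108, min=1967/400, spread=1591/10800
Step 4: max=1087727/216000, min=14243/2880, spread=9751/108000
Step 5: max=10841983/2160000, min=71333/14400, spread=142033/2160000
Step 6: max=97395473/19440000, min=8930131/1800000, spread=4750291/97200000
Step 7: max=9729185071/1944000000, min=964798267/194400000, spread=9022489/216000000
Step 8: max=87500361161/17496000000, min=3219063553/648000000, spread=58564523/1749600000

Answer: 2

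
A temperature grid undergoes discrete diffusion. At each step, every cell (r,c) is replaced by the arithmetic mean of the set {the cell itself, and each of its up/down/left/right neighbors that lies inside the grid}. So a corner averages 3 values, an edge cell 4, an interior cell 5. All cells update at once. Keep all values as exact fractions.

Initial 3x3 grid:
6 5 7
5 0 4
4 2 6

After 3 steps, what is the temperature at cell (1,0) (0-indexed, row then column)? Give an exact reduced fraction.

Answer: 6291/1600

Derivation:
Step 1: cell (1,0) = 15/4
Step 2: cell (1,0) = 319/80
Step 3: cell (1,0) = 6291/1600
Full grid after step 3:
  9437/2160 31597/7200 9707/2160
  6291/1600 11989/3000 58969/14400
  7867/2160 6493/1800 913/240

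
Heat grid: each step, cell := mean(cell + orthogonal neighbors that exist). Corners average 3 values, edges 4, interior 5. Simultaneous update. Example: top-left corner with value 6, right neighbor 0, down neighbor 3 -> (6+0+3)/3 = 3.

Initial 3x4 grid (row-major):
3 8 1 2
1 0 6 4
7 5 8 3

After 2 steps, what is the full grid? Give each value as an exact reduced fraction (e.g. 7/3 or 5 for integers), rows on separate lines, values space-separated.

After step 1:
  4 3 17/4 7/3
  11/4 4 19/5 15/4
  13/3 5 11/2 5
After step 2:
  13/4 61/16 803/240 31/9
  181/48 371/100 213/50 893/240
  145/36 113/24 193/40 19/4

Answer: 13/4 61/16 803/240 31/9
181/48 371/100 213/50 893/240
145/36 113/24 193/40 19/4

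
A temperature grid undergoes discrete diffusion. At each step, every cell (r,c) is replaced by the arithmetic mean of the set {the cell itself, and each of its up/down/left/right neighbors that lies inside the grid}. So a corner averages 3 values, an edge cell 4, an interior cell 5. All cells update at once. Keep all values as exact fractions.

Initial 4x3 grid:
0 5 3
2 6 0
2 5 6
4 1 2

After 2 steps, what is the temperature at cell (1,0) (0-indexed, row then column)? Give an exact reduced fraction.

Answer: 701/240

Derivation:
Step 1: cell (1,0) = 5/2
Step 2: cell (1,0) = 701/240
Full grid after step 2:
  25/9 121/40 119/36
  701/240 347/100 199/60
  145/48 171/50 7/2
  103/36 37/12 37/12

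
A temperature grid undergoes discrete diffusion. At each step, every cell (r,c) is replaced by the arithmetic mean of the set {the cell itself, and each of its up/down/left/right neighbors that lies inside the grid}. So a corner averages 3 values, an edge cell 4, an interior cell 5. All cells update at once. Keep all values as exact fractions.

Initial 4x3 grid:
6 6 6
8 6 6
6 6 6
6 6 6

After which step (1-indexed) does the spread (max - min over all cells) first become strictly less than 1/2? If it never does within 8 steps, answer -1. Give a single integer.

Answer: 3

Derivation:
Step 1: max=20/3, min=6, spread=2/3
Step 2: max=391/60, min=6, spread=31/60
Step 3: max=3451/540, min=6, spread=211/540
  -> spread < 1/2 first at step 3
Step 4: max=340897/54000, min=5447/900, spread=14077/54000
Step 5: max=3056407/486000, min=327683/54000, spread=5363/24300
Step 6: max=91220809/14580000, min=182869/30000, spread=93859/583200
Step 7: max=5459074481/874800000, min=296936467/48600000, spread=4568723/34992000
Step 8: max=326708435629/52488000000, min=8929618889/1458000000, spread=8387449/83980800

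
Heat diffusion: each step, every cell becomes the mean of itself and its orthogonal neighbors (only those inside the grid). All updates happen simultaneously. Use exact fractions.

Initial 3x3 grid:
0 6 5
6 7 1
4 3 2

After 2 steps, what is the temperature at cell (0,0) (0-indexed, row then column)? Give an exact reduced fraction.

Step 1: cell (0,0) = 4
Step 2: cell (0,0) = 17/4
Full grid after step 2:
  17/4 171/40 49/12
  1031/240 211/50 287/80
  151/36 56/15 13/4

Answer: 17/4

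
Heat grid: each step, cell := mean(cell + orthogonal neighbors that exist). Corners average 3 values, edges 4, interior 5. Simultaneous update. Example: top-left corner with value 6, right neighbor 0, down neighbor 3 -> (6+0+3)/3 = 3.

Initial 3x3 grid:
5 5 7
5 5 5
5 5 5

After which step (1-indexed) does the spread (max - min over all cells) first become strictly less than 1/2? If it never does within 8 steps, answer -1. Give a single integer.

Answer: 3

Derivation:
Step 1: max=17/3, min=5, spread=2/3
Step 2: max=50/9, min=5, spread=5/9
Step 3: max=581/108, min=5, spread=41/108
  -> spread < 1/2 first at step 3
Step 4: max=34531/6480, min=911/180, spread=347/1296
Step 5: max=2050937/388800, min=9157/1800, spread=2921/15552
Step 6: max=122468539/23328000, min=1105483/216000, spread=24611/186624
Step 7: max=7317122033/1399680000, min=24956741/4860000, spread=207329/2239488
Step 8: max=437933952451/83980800000, min=1334801599/259200000, spread=1746635/26873856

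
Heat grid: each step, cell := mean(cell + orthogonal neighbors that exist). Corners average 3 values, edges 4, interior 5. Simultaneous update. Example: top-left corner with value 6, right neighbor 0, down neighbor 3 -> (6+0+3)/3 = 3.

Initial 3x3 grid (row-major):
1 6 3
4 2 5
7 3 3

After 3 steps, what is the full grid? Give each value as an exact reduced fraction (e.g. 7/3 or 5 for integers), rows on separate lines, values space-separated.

After step 1:
  11/3 3 14/3
  7/2 4 13/4
  14/3 15/4 11/3
After step 2:
  61/18 23/6 131/36
  95/24 7/2 187/48
  143/36 193/48 32/9
After step 3:
  805/216 517/144 1637/432
  1067/288 461/120 2101/576
  1721/432 2167/576 413/108

Answer: 805/216 517/144 1637/432
1067/288 461/120 2101/576
1721/432 2167/576 413/108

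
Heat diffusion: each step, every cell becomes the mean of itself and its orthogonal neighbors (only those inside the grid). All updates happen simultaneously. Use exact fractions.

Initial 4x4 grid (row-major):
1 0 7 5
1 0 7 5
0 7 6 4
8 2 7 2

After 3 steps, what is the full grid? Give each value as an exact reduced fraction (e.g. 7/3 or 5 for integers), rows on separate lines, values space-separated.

After step 1:
  2/3 2 19/4 17/3
  1/2 3 5 21/4
  4 3 31/5 17/4
  10/3 6 17/4 13/3
After step 2:
  19/18 125/48 209/48 47/9
  49/24 27/10 121/25 121/24
  65/24 111/25 227/50 601/120
  40/9 199/48 1247/240 77/18
After step 3:
  821/432 3857/1440 30637/7200 2105/432
  1531/720 19951/6000 25771/6000 18101/3600
  12271/3600 22241/6000 28829/6000 16981/3600
  1627/432 32807/7200 32687/7200 10427/2160

Answer: 821/432 3857/1440 30637/7200 2105/432
1531/720 19951/6000 25771/6000 18101/3600
12271/3600 22241/6000 28829/6000 16981/3600
1627/432 32807/7200 32687/7200 10427/2160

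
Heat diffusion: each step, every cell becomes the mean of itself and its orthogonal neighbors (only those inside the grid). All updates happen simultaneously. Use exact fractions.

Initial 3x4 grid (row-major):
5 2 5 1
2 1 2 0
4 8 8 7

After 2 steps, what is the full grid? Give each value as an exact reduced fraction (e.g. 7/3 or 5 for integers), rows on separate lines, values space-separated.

After step 1:
  3 13/4 5/2 2
  3 3 16/5 5/2
  14/3 21/4 25/4 5
After step 2:
  37/12 47/16 219/80 7/3
  41/12 177/50 349/100 127/40
  155/36 115/24 197/40 55/12

Answer: 37/12 47/16 219/80 7/3
41/12 177/50 349/100 127/40
155/36 115/24 197/40 55/12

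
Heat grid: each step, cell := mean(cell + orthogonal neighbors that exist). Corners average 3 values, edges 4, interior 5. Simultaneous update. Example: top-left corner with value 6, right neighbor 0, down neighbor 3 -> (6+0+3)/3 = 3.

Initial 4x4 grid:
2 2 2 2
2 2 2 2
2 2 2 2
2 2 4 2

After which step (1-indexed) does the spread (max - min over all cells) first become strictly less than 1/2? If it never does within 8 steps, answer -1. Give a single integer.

Answer: 3

Derivation:
Step 1: max=8/3, min=2, spread=2/3
Step 2: max=151/60, min=2, spread=31/60
Step 3: max=1291/540, min=2, spread=211/540
  -> spread < 1/2 first at step 3
Step 4: max=124843/54000, min=2, spread=16843/54000
Step 5: max=1110643/486000, min=9079/4500, spread=130111/486000
Step 6: max=32802367/14580000, min=547159/270000, spread=3255781/14580000
Step 7: max=975153691/437400000, min=551107/270000, spread=82360351/437400000
Step 8: max=28995316891/13122000000, min=99706441/48600000, spread=2074577821/13122000000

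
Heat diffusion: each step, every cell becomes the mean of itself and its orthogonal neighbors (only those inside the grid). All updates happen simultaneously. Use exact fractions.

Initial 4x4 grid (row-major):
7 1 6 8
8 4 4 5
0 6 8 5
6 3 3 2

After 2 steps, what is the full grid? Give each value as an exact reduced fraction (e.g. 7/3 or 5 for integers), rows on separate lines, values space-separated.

After step 1:
  16/3 9/2 19/4 19/3
  19/4 23/5 27/5 11/2
  5 21/5 26/5 5
  3 9/2 4 10/3
After step 2:
  175/36 1151/240 1259/240 199/36
  1181/240 469/100 509/100 667/120
  339/80 47/10 119/25 571/120
  25/6 157/40 511/120 37/9

Answer: 175/36 1151/240 1259/240 199/36
1181/240 469/100 509/100 667/120
339/80 47/10 119/25 571/120
25/6 157/40 511/120 37/9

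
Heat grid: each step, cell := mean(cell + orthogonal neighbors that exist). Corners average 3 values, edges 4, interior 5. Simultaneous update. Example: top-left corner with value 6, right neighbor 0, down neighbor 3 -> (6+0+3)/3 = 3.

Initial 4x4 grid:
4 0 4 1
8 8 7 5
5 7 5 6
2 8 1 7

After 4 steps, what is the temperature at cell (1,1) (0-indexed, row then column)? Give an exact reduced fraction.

Answer: 62449/12000

Derivation:
Step 1: cell (1,1) = 6
Step 2: cell (1,1) = 573/100
Step 3: cell (1,1) = 10371/2000
Step 4: cell (1,1) = 62449/12000
Full grid after step 4:
  35861/7200 170287/36000 98297/21600 28307/6480
  41791/8000 62449/12000 439057/90000 25889/5400
  131557/24000 160361/30000 953353/180000 17056/3375
  19261/3600 387451/72000 1123969/216000 337051/64800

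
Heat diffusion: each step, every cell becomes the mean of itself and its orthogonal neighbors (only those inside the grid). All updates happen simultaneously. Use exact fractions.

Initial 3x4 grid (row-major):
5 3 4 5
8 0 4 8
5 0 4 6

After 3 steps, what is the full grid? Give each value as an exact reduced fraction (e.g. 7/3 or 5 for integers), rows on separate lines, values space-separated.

Answer: 893/216 2813/720 1547/360 2111/432
5621/1440 4511/1200 2503/600 14131/2880
1621/432 5131/1440 1961/480 115/24

Derivation:
After step 1:
  16/3 3 4 17/3
  9/2 3 4 23/4
  13/3 9/4 7/2 6
After step 2:
  77/18 23/6 25/6 185/36
  103/24 67/20 81/20 257/48
  133/36 157/48 63/16 61/12
After step 3:
  893/216 2813/720 1547/360 2111/432
  5621/1440 4511/1200 2503/600 14131/2880
  1621/432 5131/1440 1961/480 115/24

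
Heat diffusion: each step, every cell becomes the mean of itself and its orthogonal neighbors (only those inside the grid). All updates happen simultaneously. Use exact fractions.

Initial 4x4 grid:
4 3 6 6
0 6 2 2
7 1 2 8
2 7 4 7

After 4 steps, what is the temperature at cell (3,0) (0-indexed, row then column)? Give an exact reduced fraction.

Answer: 254159/64800

Derivation:
Step 1: cell (3,0) = 16/3
Step 2: cell (3,0) = 34/9
Step 3: cell (3,0) = 9041/2160
Step 4: cell (3,0) = 254159/64800
Full grid after step 4:
  235601/64800 394537/108000 440573/108000 273439/64800
  755849/216000 688559/180000 716281/180000 944371/216000
  834041/216000 689561/180000 778979/180000 970979/216000
  254159/64800 229379/54000 239501/54000 308381/64800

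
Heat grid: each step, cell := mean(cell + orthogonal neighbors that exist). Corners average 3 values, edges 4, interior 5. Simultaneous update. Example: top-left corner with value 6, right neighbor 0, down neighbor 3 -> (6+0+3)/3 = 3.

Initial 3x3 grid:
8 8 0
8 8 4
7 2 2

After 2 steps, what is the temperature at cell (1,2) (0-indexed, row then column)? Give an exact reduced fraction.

Answer: 97/24

Derivation:
Step 1: cell (1,2) = 7/2
Step 2: cell (1,2) = 97/24
Full grid after step 2:
  29/4 6 9/2
  329/48 28/5 97/24
  109/18 229/48 131/36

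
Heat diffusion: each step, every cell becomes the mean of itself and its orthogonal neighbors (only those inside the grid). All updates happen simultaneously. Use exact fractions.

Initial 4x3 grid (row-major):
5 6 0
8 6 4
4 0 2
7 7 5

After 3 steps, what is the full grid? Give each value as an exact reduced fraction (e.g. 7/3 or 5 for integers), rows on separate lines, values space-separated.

Answer: 11183/2160 64697/14400 1051/270
18223/3600 13229/3000 26771/7200
991/200 6577/1500 27451/7200
3611/720 65507/14400 4469/1080

Derivation:
After step 1:
  19/3 17/4 10/3
  23/4 24/5 3
  19/4 19/5 11/4
  6 19/4 14/3
After step 2:
  49/9 1123/240 127/36
  649/120 108/25 833/240
  203/40 417/100 853/240
  31/6 1153/240 73/18
After step 3:
  11183/2160 64697/14400 1051/270
  18223/3600 13229/3000 26771/7200
  991/200 6577/1500 27451/7200
  3611/720 65507/14400 4469/1080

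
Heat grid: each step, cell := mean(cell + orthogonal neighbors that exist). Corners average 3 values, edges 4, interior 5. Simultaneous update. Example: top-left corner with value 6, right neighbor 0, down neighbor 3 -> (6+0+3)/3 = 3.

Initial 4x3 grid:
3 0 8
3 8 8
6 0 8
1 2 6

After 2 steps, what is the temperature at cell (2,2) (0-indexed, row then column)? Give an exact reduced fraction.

Step 1: cell (2,2) = 11/2
Step 2: cell (2,2) = 709/120
Full grid after step 2:
  47/12 953/240 217/36
  133/40 527/100 679/120
  153/40 377/100 709/120
  31/12 923/240 157/36

Answer: 709/120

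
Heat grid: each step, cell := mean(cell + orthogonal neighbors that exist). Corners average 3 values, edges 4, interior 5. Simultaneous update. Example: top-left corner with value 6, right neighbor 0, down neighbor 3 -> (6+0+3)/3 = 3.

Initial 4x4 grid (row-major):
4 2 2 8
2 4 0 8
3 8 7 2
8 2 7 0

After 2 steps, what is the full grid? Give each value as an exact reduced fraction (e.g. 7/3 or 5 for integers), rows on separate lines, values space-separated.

Answer: 107/36 89/30 81/20 9/2
431/120 369/100 197/50 379/80
529/120 243/50 441/100 331/80
95/18 1163/240 361/80 15/4

Derivation:
After step 1:
  8/3 3 3 6
  13/4 16/5 21/5 9/2
  21/4 24/5 24/5 17/4
  13/3 25/4 4 3
After step 2:
  107/36 89/30 81/20 9/2
  431/120 369/100 197/50 379/80
  529/120 243/50 441/100 331/80
  95/18 1163/240 361/80 15/4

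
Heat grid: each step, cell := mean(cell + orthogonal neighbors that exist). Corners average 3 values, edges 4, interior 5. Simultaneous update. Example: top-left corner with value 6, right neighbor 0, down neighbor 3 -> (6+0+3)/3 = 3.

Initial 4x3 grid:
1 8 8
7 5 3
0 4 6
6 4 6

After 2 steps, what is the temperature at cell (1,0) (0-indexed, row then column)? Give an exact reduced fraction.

Answer: 547/120

Derivation:
Step 1: cell (1,0) = 13/4
Step 2: cell (1,0) = 547/120
Full grid after step 2:
  169/36 677/120 52/9
  547/120 469/100 1319/240
  439/120 116/25 1163/240
  151/36 131/30 181/36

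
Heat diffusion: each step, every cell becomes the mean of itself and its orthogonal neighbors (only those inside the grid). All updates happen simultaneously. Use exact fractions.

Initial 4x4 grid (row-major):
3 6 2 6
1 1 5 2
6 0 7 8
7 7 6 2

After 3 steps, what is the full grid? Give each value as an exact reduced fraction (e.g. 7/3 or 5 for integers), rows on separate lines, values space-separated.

Answer: 1709/540 23867/7200 28307/7200 8819/2160
24377/7200 5399/1500 23813/6000 16201/3600
5933/1440 1033/240 2801/600 17209/3600
10567/2160 889/180 4591/900 5611/1080

Derivation:
After step 1:
  10/3 3 19/4 10/3
  11/4 13/5 17/5 21/4
  7/2 21/5 26/5 19/4
  20/3 5 11/2 16/3
After step 2:
  109/36 821/240 869/240 40/9
  731/240 319/100 106/25 251/60
  1027/240 41/10 461/100 77/15
  91/18 641/120 631/120 187/36
After step 3:
  1709/540 23867/7200 28307/7200 8819/2160
  24377/7200 5399/1500 23813/6000 16201/3600
  5933/1440 1033/240 2801/600 17209/3600
  10567/2160 889/180 4591/900 5611/1080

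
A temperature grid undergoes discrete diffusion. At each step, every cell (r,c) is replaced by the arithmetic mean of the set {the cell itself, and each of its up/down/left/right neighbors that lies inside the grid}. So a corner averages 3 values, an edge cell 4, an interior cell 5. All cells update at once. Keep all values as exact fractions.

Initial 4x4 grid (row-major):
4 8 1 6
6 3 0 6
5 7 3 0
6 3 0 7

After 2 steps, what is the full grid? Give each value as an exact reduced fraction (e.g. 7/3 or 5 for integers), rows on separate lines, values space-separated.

Answer: 29/6 371/80 881/240 133/36
213/40 201/50 323/100 209/60
581/120 21/5 321/100 17/6
44/9 967/240 139/48 115/36

Derivation:
After step 1:
  6 4 15/4 13/3
  9/2 24/5 13/5 3
  6 21/5 2 4
  14/3 4 13/4 7/3
After step 2:
  29/6 371/80 881/240 133/36
  213/40 201/50 323/100 209/60
  581/120 21/5 321/100 17/6
  44/9 967/240 139/48 115/36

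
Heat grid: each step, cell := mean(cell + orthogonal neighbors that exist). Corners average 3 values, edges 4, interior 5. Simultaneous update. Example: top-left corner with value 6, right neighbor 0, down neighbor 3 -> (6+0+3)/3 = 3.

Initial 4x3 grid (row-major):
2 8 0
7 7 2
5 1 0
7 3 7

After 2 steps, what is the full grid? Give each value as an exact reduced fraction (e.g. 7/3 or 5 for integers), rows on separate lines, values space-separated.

After step 1:
  17/3 17/4 10/3
  21/4 5 9/4
  5 16/5 5/2
  5 9/2 10/3
After step 2:
  91/18 73/16 59/18
  251/48 399/100 157/48
  369/80 101/25 677/240
  29/6 481/120 31/9

Answer: 91/18 73/16 59/18
251/48 399/100 157/48
369/80 101/25 677/240
29/6 481/120 31/9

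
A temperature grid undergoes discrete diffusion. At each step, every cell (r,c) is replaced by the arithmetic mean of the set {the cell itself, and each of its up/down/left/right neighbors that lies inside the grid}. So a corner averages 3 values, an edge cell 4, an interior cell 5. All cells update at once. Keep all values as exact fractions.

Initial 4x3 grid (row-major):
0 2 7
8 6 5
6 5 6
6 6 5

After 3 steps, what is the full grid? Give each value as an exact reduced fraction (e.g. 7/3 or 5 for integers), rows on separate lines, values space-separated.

Answer: 1189/270 4373/960 1289/270
7159/1440 2017/400 7529/1440
889/160 419/75 7931/1440
4181/720 8183/1440 12163/2160

Derivation:
After step 1:
  10/3 15/4 14/3
  5 26/5 6
  25/4 29/5 21/4
  6 11/2 17/3
After step 2:
  145/36 339/80 173/36
  1187/240 103/20 1267/240
  461/80 28/5 1363/240
  71/12 689/120 197/36
After step 3:
  1189/270 4373/960 1289/270
  7159/1440 2017/400 7529/1440
  889/160 419/75 7931/1440
  4181/720 8183/1440 12163/2160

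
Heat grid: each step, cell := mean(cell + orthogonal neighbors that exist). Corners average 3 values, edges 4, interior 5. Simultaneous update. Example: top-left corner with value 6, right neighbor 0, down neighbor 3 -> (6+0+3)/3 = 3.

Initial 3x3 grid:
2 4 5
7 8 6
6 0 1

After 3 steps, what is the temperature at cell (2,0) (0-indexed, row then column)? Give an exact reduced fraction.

Answer: 959/216

Derivation:
Step 1: cell (2,0) = 13/3
Step 2: cell (2,0) = 83/18
Step 3: cell (2,0) = 959/216
Full grid after step 3:
  1049/216 14027/2880 673/144
  13867/2880 1813/400 3203/720
  959/216 12247/2880 1711/432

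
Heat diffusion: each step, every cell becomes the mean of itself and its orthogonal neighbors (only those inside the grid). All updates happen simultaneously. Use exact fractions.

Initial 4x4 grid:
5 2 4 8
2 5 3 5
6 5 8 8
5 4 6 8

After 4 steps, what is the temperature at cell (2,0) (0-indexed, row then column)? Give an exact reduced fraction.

Answer: 172411/36000

Derivation:
Step 1: cell (2,0) = 9/2
Step 2: cell (2,0) = 49/10
Step 3: cell (2,0) = 1109/240
Step 4: cell (2,0) = 172411/36000
Full grid after step 4:
  17617/4320 33977/8000 209711/43200 169667/32400
  153379/36000 18593/4000 463193/90000 49087/8640
  172411/36000 30343/6000 1037159/180000 264859/43200
  10853/2160 49139/9000 4042/675 416141/64800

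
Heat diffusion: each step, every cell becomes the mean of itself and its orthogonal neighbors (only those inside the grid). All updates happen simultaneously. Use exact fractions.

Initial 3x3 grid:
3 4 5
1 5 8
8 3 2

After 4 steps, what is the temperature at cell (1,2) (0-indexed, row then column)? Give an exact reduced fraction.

Answer: 18213/4000

Derivation:
Step 1: cell (1,2) = 5
Step 2: cell (1,2) = 24/5
Step 3: cell (1,2) = 5647/1200
Step 4: cell (1,2) = 18213/4000
Full grid after step 4:
  265237/64800 3711383/864000 591599/129600
  3528883/864000 195937/45000 18213/4000
  60161/14400 1872379/432000 294887/64800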